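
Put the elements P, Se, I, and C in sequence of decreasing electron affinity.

I, Se, C, P

C is in period 2, group 14; P is in period 3, group 15; Se is in period 4, group 16; I is in period 5, group 17.
Electron affinity generally becomes more exothermic across a period toward the halogens and less exothermic down a group.
A diagonal step moves right (one effect) and down (the opposite effect) at once.
C > P: period and group pull opposite ways; the down-group shift dominates (122 vs 72 kJ/mol).
Se > C: period and group pull opposite ways; the across-period shift dominates (195 vs 122 kJ/mol).
I > Se: the two effects oppose for this pair; the across-period effect wins (295 vs 195 kJ/mol).
For reference (kJ/mol): C 122, P 72, Se 195, I 295.
So from highest to lowest: I > Se > C > P.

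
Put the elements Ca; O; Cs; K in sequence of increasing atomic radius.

O is in period 2, group 16; K is in period 4, group 1; Ca is in period 4, group 2; Cs is in period 6, group 1.
Across a period the added protons contract the valence shell; down a group each new principal shell makes the atom larger.
Neither a single period nor a single group — weigh both effects.
Ca > O: relative to O, both the across-period and down-group shifts push Ca's atomic radius up.
K > Ca: both are in period 4; the period trend gives K the larger value.
Cs > K: Cs sits below K in group 1, so the down-group effect alone puts Cs larger.
Approximate values (pm): O 63, K 196, Ca 171, Cs 232.
So from smallest to largest: O < Ca < K < Cs.

O < Ca < K < Cs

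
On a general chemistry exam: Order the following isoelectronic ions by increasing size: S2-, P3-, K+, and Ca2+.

All of these have 18 electrons, so size is governed by nuclear charge alone: the more protons, the stronger the pull on the same electron cloud, and the smaller the ion.
Nuclear charges: Ca2+ (Z=20), K+ (Z=19), S2- (Z=16), P3- (Z=15).
Smallest to largest: Ca2+ < K+ < S2- < P3-.

Ca2+ < K+ < S2- < P3-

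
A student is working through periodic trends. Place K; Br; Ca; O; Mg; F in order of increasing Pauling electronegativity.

K < Ca < Mg < Br < O < F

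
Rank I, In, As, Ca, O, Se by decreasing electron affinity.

I, Se, O, As, In, Ca

O is in period 2, group 16; Ca is in period 4, group 2; As is in period 4, group 15; Se is in period 4, group 16; In is in period 5, group 13; I is in period 5, group 17.
Adding an electron releases more energy for atoms nearer the top right (short of the noble gases).
Here both period and group differ, so the two effects have to be weighed against each other.
In > Ca: the two effects oppose for this pair; the across-period effect wins (29 vs 2 kJ/mol).
As > In: both effects reinforce here, so As is clearly the higher of the two.
O > As: relative to As, both the across-period and down-group shifts push O's electron affinity up.
Se > O: this pair runs against the simple trend — see the exception note.
I > Se: the two effects oppose for this pair; the across-period effect wins (295 vs 195 kJ/mol).
Note the exception: Se has a higher electron affinity than O, contrary to the simple trend — O's compact 2p subshell gives strong electron–electron repulsion on the added electron.
Approximate values (kJ/mol): O 141, Ca 2, As 78, Se 195, In 29, I 295.
So from highest to lowest: I > Se > O > As > In > Ca.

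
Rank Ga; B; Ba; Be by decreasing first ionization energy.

IE₁ increases left→right with effective nuclear charge and decreases top→bottom as the valence shell moves farther out.
These span different periods and groups, so the two trends combine.
Ga > Ba: relative to Ba, both the across-period and down-group shifts push Ga's first ionization energy up.
B > Ga: they share group 13; the group trend gives B the larger value.
Be > B: this pair runs against the simple trend — see the exception note.
Note the exception: Be has a higher first ionization energy than B, contrary to the simple trend — removing B's lone 2p electron is easier than breaking Be's filled 2s².
For reference (kJ/mol): Be 900, B 801, Ga 579, Ba 503.
So from highest to lowest: Be > B > Ga > Ba.

Be > B > Ga > Ba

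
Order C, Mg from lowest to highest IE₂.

Mg < C

IE_2 is the cost of taking one more electron from the +1 cation: C⁺ still has 3 valence electrons; Mg⁺ still has 1 valence electron.
All are still removing valence electrons, so compare the +1 ions as you would atoms: IE_2 generally rises across a period (higher Z_eff) and falls down a group (larger shell), subject to the usual subshell exceptions.
Valence configurations: C⁺ [He]2s²2p¹, Mg⁺ [Ne]3s¹.
Approximate IE_2 values (kJ/mol): C 2353, Mg 1451.
So the second ionization energies run Mg < C.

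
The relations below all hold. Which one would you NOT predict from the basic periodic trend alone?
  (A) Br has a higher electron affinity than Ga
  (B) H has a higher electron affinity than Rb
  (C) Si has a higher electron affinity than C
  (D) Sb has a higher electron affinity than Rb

(C)

The general trend: electron affinity increases across a period and decreases down a group.
(A) Br (period 4, group 17) vs Ga (period 4, group 13): the stated order agrees with the simple trend.
(B) H (period 1, group 1) vs Rb (period 5, group 1): the stated order agrees with the simple trend.
(C) Si (period 3, group 14) vs C (period 2, group 14): the stated order contradicts the simple trend.
(D) Sb (period 5, group 15) vs Rb (period 5, group 1): the stated order agrees with the simple trend.
The exception is (C): Si's larger, more diffuse 3p orbitals accept an added electron slightly more readily than C's compact 2p.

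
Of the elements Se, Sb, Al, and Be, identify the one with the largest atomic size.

Sb

Atomic radius shrinks across a period as nuclear charge pulls the same shell inward, and grows down a group as new shells are added.
Here both period and group differ, so the two effects have to be weighed against each other.
Se > Be: period and group pull opposite ways; the down-group shift dominates (116 vs 102 pm).
Al > Se: period and group pull opposite ways; the across-period shift dominates (126 vs 116 pm).
Sb > Al: period and group pull opposite ways; the down-group shift dominates (140 vs 126 pm).
Approximate values (pm): Be 102, Al 126, Se 116, Sb 140.
The largest atomic size among these belongs to Sb.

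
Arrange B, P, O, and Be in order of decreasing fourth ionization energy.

IE_4 is the cost of taking one more electron from the +3 cation: B³⁺ is the bare [He] core; P³⁺ still has 2 valence electrons; O³⁺ still has 3 valence electrons; Be³⁺ is already 1 electron into the core.
Pulling an electron out of a noble-gas core costs far more than removing a remaining valence electron, so Be and B sit at the high end of IE_4.
Valence configurations: P³⁺ [Ne]3s², O³⁺ [He]2s²2p¹.
Approximate IE_4 values (kJ/mol): B 25026, P 4964, O 7469, Be 21007.
Hence IE_4: P < O < Be < B.

B > Be > O > P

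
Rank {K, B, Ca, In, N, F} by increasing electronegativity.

K < Ca < In < B < N < F

B is in period 2, group 13; N is in period 2, group 15; F is in period 2, group 17; K is in period 4, group 1; Ca is in period 4, group 2; In is in period 5, group 13.
EN rises left→right (higher Z_eff, smaller atoms) and falls top→bottom (larger, more shielded atoms).
Here both period and group differ, so the two effects have to be weighed against each other.
Ca > K: both are in period 4; the period trend gives Ca the larger value.
In > Ca: the two effects oppose for this pair; the across-period effect wins (1.78 vs 1.00).
B > In: they share group 13; the group trend gives B the larger value.
N > B: both are in period 2; the period trend gives N the larger value.
F > N: F lies to the right of N in period 2, so the across-period effect alone puts F higher.
Approximate values (Pauling): B 2.04, N 3.04, F 3.98, K 0.82, Ca 1.00, In 1.78.
So from lowest to highest: K < Ca < In < B < N < F.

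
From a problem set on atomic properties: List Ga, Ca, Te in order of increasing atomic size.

Ca is in period 4, group 2; Ga is in period 4, group 13; Te is in period 5, group 16.
Moving right in a period, electrons are added to the same shell under a stronger nuclear pull, so atoms get smaller; moving down, a new shell is opened and atoms get larger.
These span different periods and groups, so the two trends combine.
Te > Ga: period and group pull opposite ways; the down-group shift dominates (136 vs 124 pm).
Ca > Te: period and group pull opposite ways; the across-period shift dominates (171 vs 136 pm).
Tabulated atomic radius (pm): Ca 171, Ga 124, Te 136.
So from smallest to largest: Ga < Te < Ca.

Ga, Te, Ca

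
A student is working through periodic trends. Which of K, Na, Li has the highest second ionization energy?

The second ionization energy removes an electron from the +1 ion. For each element: K⁺ is the bare [Ar] core; Na⁺ is the bare [Ne] core; Li⁺ is the bare [He] core.
All of these are removing an electron from a noble-gas core or deeper; the smaller core (lower principal quantum number) is held far more tightly, and within a period the higher nuclear charge binds the same core more tightly.
Approximate IE_2 values (kJ/mol): K 3052, Na 4562, Li 7298.
Putting it together, IE_2: K < Na < Li.

Li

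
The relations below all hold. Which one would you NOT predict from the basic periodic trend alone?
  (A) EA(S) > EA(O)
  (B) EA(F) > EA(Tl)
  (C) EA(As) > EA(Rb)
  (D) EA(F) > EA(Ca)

(A)

The general trend: electron affinity increases across a period and decreases down a group.
(A) S (period 3, group 16) vs O (period 2, group 16): the stated order contradicts the simple trend.
(B) F (period 2, group 17) vs Tl (period 6, group 13): the stated order agrees with the simple trend.
(C) As (period 4, group 15) vs Rb (period 5, group 1): the stated order agrees with the simple trend.
(D) F (period 2, group 17) vs Ca (period 4, group 2): the stated order agrees with the simple trend.
The exception is (A): the compact 2p subshell of O repels the added electron more than S's larger 3p does.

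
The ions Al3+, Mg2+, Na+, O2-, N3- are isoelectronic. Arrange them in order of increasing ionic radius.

Al3+ < Mg2+ < Na+ < O2- < N3-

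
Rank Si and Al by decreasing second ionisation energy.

Consider each +1 ion: Si⁺ still has 3 valence electrons; Al⁺ still has 2 valence electrons.
All are still removing valence electrons, so compare the +1 ions as you would atoms: IE_2 generally rises across a period (higher Z_eff) and falls down a group (larger shell), subject to the usual subshell exceptions.
Valence configurations: Si⁺ [Ne]3s²3p¹, Al⁺ [Ne]3s².
Si⁺ loses a lone 3p electron whereas Al⁺ must break into a filled 3s² pair, so IE_2(Al) > IE_2(Si) even though Si has the higher nuclear charge.
Tabulated IE_2 (kJ/mol): Si 1577, Al 1817.
Hence IE_2: Si < Al.

Al > Si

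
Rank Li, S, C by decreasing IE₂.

Li > C > S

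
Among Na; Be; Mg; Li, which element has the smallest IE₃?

Na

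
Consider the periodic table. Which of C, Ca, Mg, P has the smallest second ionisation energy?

Consider each +1 ion: C⁺ still has 3 valence electrons; Ca⁺ still has 1 valence electron; Mg⁺ still has 1 valence electron; P⁺ still has 4 valence electrons.
All are still removing valence electrons, so compare the +1 ions as you would atoms: IE_2 generally rises across a period (higher Z_eff) and falls down a group (larger shell), subject to the usual subshell exceptions.
Valence configurations: C⁺ [He]2s²2p¹, Ca⁺ [Ar]4s¹, Mg⁺ [Ne]3s¹, P⁺ [Ne]3s²3p².
Tabulated IE_2 (kJ/mol): C 2353, Ca 1145, Mg 1451, P 1907.
Overall IE_2 order: Ca < Mg < P < C.

Ca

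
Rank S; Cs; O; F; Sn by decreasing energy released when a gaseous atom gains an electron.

O is in period 2, group 16; F is in period 2, group 17; S is in period 3, group 16; Sn is in period 5, group 14; Cs is in period 6, group 1.
Electron affinity generally becomes more exothermic across a period toward the halogens and less exothermic down a group.
These span different periods and groups, so the two trends combine.
Sn > Cs: relative to Cs, both the across-period and down-group shifts push Sn's electron affinity up.
O > Sn: relative to Sn, both the across-period and down-group shifts push O's electron affinity up.
S > O: this pair runs against the simple trend — see the exception note.
F > S: both effects reinforce here, so F is clearly the higher of the two.
Note the exception: S has a higher electron affinity than O, contrary to the simple trend — the compact 2p subshell of O repels the added electron more than S's larger 3p does.
Tabulated electron affinity (kJ/mol): O 141, F 328, S 200, Sn 107, Cs 46.
So from highest to lowest: F > S > O > Sn > Cs.

F, S, O, Sn, Cs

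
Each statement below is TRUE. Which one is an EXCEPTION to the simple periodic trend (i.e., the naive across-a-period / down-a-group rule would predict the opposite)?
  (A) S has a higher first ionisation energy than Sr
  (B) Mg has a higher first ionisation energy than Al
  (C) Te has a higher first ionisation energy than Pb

The general trend: first ionisation energy increases across a period and decreases down a group.
(A) S (period 3, group 16) vs Sr (period 5, group 2): the stated order agrees with the simple trend.
(B) Mg (period 3, group 2) vs Al (period 3, group 13): the stated order contradicts the simple trend.
(C) Te (period 5, group 16) vs Pb (period 6, group 14): the stated order agrees with the simple trend.
The exception is (B): Al's single 3p electron is easier to remove than one from Mg's filled 3s².

(B)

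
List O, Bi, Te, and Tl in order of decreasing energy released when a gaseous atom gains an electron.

O is in period 2, group 16; Te is in period 5, group 16; Tl is in period 6, group 13; Bi is in period 6, group 15.
Adding an electron releases more energy for atoms nearer the top right (short of the noble gases).
Neither a single period nor a single group — weigh both effects.
Bi > Tl: Bi lies to the right of Tl in period 6, so the across-period effect alone puts Bi higher.
O > Bi: relative to Bi, both the across-period and down-group shifts push O's electron affinity up.
Te > O: this pair runs against the simple trend — see the exception note.
Note the exception: Te has a higher electron affinity than O, contrary to the simple trend — O's compact 2p subshell gives strong electron–electron repulsion on the added electron.
For reference (kJ/mol): O 141, Te 190, Tl 19, Bi 91.
So from highest to lowest: Te > O > Bi > Tl.

Te, O, Bi, Tl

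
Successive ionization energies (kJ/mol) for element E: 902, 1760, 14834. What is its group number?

Look for the largest jump between consecutive ionization energies: IE3/IE2 ≈ 8.4, far larger than any earlier ratio.
That jump marks the point where a core electron is being removed. So the atom has 2 valence electrons.
A main-group element with 2 valence electrons is in group 2.

Group 2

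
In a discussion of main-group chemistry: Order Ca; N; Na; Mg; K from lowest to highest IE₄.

IE_4 is the cost of taking one more electron from the +3 cation: Ca³⁺ is already 1 electron into the core; N³⁺ still has 2 valence electrons; Na³⁺ is already 2 electrons into the core; Mg³⁺ is already 1 electron into the core; K³⁺ is already 2 electrons into the core.
Usually core removal costs more than valence removal, but here the competition is close: a tightly held n=2 valence electron can cost more to remove than an n=3 core electron, so the actual values have to decide it.
Tabulated IE_4 (kJ/mol): Ca 6491, N 7475, Na 9543, Mg 10543, K 5877.
So the fourth ionization energies run K < Ca < N < Na < Mg.

K, Ca, N, Na, Mg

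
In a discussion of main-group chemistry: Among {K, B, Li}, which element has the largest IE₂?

Li

The second ionization energy removes an electron from the +1 ion. For each element: K⁺ is the bare [Ar] core; B⁺ still has 2 valence electrons; Li⁺ is the bare [He] core.
Pulling an electron out of a noble-gas core costs far more than removing a remaining valence electron, so K and Li sit at the high end of IE_2.
Approximate IE_2 values (kJ/mol): K 3052, B 2427, Li 7298.
Hence IE_2: B < K < Li.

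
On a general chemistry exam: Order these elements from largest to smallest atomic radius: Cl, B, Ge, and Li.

Li is in period 2, group 1; B is in period 2, group 13; Cl is in period 3, group 17; Ge is in period 4, group 14.
Moving right in a period, electrons are added to the same shell under a stronger nuclear pull, so atoms get smaller; moving down, a new shell is opened and atoms get larger.
Here both period and group differ, so the two effects have to be weighed against each other.
Cl > B: period and group pull opposite ways; the down-group shift dominates (99 vs 85 pm).
Ge > Cl: relative to Cl, both the across-period and down-group shifts push Ge's atomic radius up.
Li > Ge: the two effects oppose for this pair; the across-period effect wins (133 vs 121 pm).
For reference (pm): Li 133, B 85, Cl 99, Ge 121.
So from largest to smallest: Li > Ge > Cl > B.

Li, Ge, Cl, B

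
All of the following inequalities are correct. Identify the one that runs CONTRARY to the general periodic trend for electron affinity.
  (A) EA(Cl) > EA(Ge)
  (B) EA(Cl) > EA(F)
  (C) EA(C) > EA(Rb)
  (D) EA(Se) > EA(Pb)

(B)

The general trend: electron affinity increases across a period and decreases down a group.
(A) Cl (period 3, group 17) vs Ge (period 4, group 14): the stated order agrees with the simple trend.
(B) Cl (period 3, group 17) vs F (period 2, group 17): the stated order contradicts the simple trend.
(C) C (period 2, group 14) vs Rb (period 5, group 1): the stated order agrees with the simple trend.
(D) Se (period 4, group 16) vs Pb (period 6, group 14): the stated order agrees with the simple trend.
The exception is (B): F's small 2p subshell makes the incoming electron feel strong e⁻–e⁻ repulsion, so Cl actually releases more energy on gaining an electron.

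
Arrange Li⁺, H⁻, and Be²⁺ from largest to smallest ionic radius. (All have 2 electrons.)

H⁻ > Li⁺ > Be²⁺

All of these have 2 electrons, so size is governed by nuclear charge alone: the more protons, the stronger the pull on the same electron cloud, and the smaller the ion.
Nuclear charges: Be²⁺ (Z=4), Li⁺ (Z=3), H⁻ (Z=1).
Largest to smallest: H⁻ > Li⁺ > Be²⁺.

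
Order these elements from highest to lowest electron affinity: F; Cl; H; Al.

H is in period 1, group 1; F is in period 2, group 17; Al is in period 3, group 13; Cl is in period 3, group 17.
Atoms with high Z_eff and room in the valence shell (especially the halogens) have the most exothermic electron affinities.
Here both period and group differ, so the two effects have to be weighed against each other.
H > Al: the two effects oppose for this pair; the down-group effect wins (73 vs 42 kJ/mol).
F > H: period and group pull opposite ways; the across-period shift dominates (328 vs 73 kJ/mol).
Cl > F: this pair runs against the simple trend — see the exception note.
Note the exception: Cl has a higher electron affinity than F, contrary to the simple trend — F's small 2p subshell makes the incoming electron feel strong e⁻–e⁻ repulsion, so Cl actually releases more energy on gaining an electron.
For reference (kJ/mol): H 73, F 328, Al 42, Cl 349.
So from highest to lowest: Cl > F > H > Al.

Cl, F, H, Al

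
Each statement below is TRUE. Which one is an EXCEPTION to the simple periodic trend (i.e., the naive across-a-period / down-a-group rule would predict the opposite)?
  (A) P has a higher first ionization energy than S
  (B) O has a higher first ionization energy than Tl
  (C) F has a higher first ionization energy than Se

(A)

The general trend: first ionization energy increases across a period and decreases down a group.
(A) P (period 3, group 15) vs S (period 3, group 16): the stated order contradicts the simple trend.
(B) O (period 2, group 16) vs Tl (period 6, group 13): the stated order agrees with the simple trend.
(C) F (period 2, group 17) vs Se (period 4, group 16): the stated order agrees with the simple trend.
The exception is (A): S (3p⁴) ionizes more easily than half-filled P (3p³) because the paired 3p electron in S is pushed out by e⁻–e⁻ repulsion.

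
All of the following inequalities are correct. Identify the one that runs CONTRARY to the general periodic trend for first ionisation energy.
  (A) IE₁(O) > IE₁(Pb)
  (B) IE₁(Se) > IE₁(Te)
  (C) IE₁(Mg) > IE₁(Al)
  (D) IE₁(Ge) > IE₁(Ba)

(C)

The general trend: first ionisation energy increases across a period and decreases down a group.
(A) O (period 2, group 16) vs Pb (period 6, group 14): the stated order agrees with the simple trend.
(B) Se (period 4, group 16) vs Te (period 5, group 16): the stated order agrees with the simple trend.
(C) Mg (period 3, group 2) vs Al (period 3, group 13): the stated order contradicts the simple trend.
(D) Ge (period 4, group 14) vs Ba (period 6, group 2): the stated order agrees with the simple trend.
The exception is (C): Al's single 3p electron is easier to remove than one from Mg's filled 3s².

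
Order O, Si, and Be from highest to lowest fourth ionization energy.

Be > O > Si

After 3 electrons have been removed, what remains? O³⁺ still has 3 valence electrons; Si³⁺ still has 1 valence electron; Be³⁺ is already 1 electron into the core.
Pulling an electron out of a noble-gas core costs far more than removing a remaining valence electron, so Be sits at the high end of IE_4.
Valence configurations: O³⁺ [He]2s²2p¹, Si³⁺ [Ne]3s¹.
Approximate IE_4 values (kJ/mol): O 7469, Si 4356, Be 21007.
So the fourth ionization energies run Si < O < Be.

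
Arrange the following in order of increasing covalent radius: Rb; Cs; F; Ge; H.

H < F < Ge < Rb < Cs

Atomic radius shrinks across a period as nuclear charge pulls the same shell inward, and grows down a group as new shells are added.
Here both period and group differ, so the two effects have to be weighed against each other.
F > H: period and group pull opposite ways; the down-group shift dominates (64 vs 32 pm).
Ge > F: both effects reinforce here, so Ge is clearly the larger of the two.
Rb > Ge: relative to Ge, both the across-period and down-group shifts push Rb's atomic radius up.
Cs > Rb: Cs sits below Rb in group 1, so the down-group effect alone puts Cs larger.
For reference (pm): H 32, F 64, Ge 121, Rb 210, Cs 232.
So from smallest to largest: H < F < Ge < Rb < Cs.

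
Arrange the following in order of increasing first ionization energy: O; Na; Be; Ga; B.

Na, Ga, B, Be, O

Be is in period 2, group 2; B is in period 2, group 13; O is in period 2, group 16; Na is in period 3, group 1; Ga is in period 4, group 13.
IE₁ increases left→right with effective nuclear charge and decreases top→bottom as the valence shell moves farther out.
Neither a single period nor a single group — weigh both effects.
Ga > Na: the two effects oppose for this pair; the across-period effect wins (579 vs 496 kJ/mol).
B > Ga: B sits above Ga in group 13, so the down-group effect alone puts B higher.
Be > B: this pair runs against the simple trend — see the exception note.
O > Be: both are in period 2; the period trend gives O the larger value.
Note the exception: Be has a higher first ionization energy than B, contrary to the simple trend — removing B's lone 2p electron is easier than breaking Be's filled 2s².
For reference (kJ/mol): Be 900, B 801, O 1314, Na 496, Ga 579.
So from lowest to highest: Na < Ga < B < Be < O.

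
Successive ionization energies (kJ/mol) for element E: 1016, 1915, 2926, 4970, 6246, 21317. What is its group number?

Group 15

Look for the largest jump between consecutive ionization energies: IE6/IE5 ≈ 3.4, far larger than any earlier ratio.
That jump marks the point where a core electron is being removed. So the atom has 5 valence electrons.
A main-group element with 5 valence electrons is in group 15.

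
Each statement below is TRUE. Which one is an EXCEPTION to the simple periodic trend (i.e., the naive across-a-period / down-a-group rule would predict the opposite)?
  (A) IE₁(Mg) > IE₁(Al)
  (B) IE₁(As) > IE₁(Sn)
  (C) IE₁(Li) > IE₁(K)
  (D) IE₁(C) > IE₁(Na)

(A)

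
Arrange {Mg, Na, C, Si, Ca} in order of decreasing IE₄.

Mg > Na > Ca > C > Si

Consider each +3 ion: Mg³⁺ is already 1 electron into the core; Na³⁺ is already 2 electrons into the core; C³⁺ still has 1 valence electron; Si³⁺ still has 1 valence electron; Ca³⁺ is already 1 electron into the core.
Core electrons are held far more tightly than valence electrons, so Ca, Na and Mg top the IE_4 order.
Valence configurations: C³⁺ [He]2s¹, Si³⁺ [Ne]3s¹.
Approximate IE_4 values (kJ/mol): Mg 10543, Na 9543, C 6223, Si 4356, Ca 6491.
Overall IE_4 order: Si < C < Ca < Na < Mg.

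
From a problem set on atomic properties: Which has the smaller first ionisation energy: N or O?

O

Removing the outermost electron gets harder across a period and easier down a group.
All lie in period 2; the across-period trend (first ionization energy increases left to right) applies, with the exception below.
Note the exception: N has a higher first ionization energy than O, contrary to the simple trend — pairing an electron in O's 2p⁴ costs repulsion energy, so O ionizes more easily than half-filled N (2p³).
Approximate values (kJ/mol): N 1402, O 1314.
So O has the smaller first ionisation energy (O < N).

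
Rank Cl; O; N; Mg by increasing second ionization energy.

Mg < Cl < N < O

The second ionization energy removes an electron from the +1 ion. For each element: Cl⁺ still has 6 valence electrons; O⁺ still has 5 valence electrons; N⁺ still has 4 valence electrons; Mg⁺ still has 1 valence electron.
All are still removing valence electrons, so compare the +1 ions as you would atoms: IE_2 generally rises across a period (higher Z_eff) and falls down a group (larger shell), subject to the usual subshell exceptions.
Valence configurations: Cl⁺ [Ne]3s²3p⁴, O⁺ [He]2s²2p³, N⁺ [He]2s²2p², Mg⁺ [Ne]3s¹.
Approximate IE_2 values (kJ/mol): Cl 2298, O 3388, N 2856, Mg 1451.
Hence IE_2: Mg < Cl < N < O.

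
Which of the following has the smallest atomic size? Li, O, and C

O

Li is in period 2, group 1; C is in period 2, group 14; O is in period 2, group 16.
Atomic radius shrinks across a period as nuclear charge pulls the same shell inward, and grows down a group as new shells are added.
All lie in period 2, so atomic radius increases right to left.
The smallest atomic size among these belongs to O.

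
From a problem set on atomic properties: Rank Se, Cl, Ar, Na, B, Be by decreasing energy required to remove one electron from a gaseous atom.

Be is in period 2, group 2; B is in period 2, group 13; Na is in period 3, group 1; Cl is in period 3, group 17; Ar is in period 3, group 18; Se is in period 4, group 16.
First ionization energy rises across a period (greater Z_eff holds electrons more tightly) and falls down a group (valence electrons are farther from the nucleus).
Here both period and group differ, so the two effects have to be weighed against each other.
B > Na: relative to Na, both the across-period and down-group shifts push B's first ionization energy up.
Be > B: this pair runs against the simple trend — see the exception note.
Se > Be: the two effects oppose for this pair; the across-period effect wins (941 vs 900 kJ/mol).
Cl > Se: relative to Se, both the across-period and down-group shifts push Cl's first ionization energy up.
Ar > Cl: Ar lies to the right of Cl in period 3, so the across-period effect alone puts Ar higher.
Note the exception: Be has a higher first ionization energy than B, contrary to the simple trend — removing B's lone 2p electron is easier than breaking Be's filled 2s².
For reference (kJ/mol): Be 900, B 801, Na 496, Cl 1251, Ar 1521, Se 941.
So from highest to lowest: Ar > Cl > Se > Be > B > Na.

Ar, Cl, Se, Be, B, Na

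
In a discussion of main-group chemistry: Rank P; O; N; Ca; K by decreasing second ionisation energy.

O > K > N > P > Ca

The second ionization energy removes an electron from the +1 ion. For each element: P⁺ still has 4 valence electrons; O⁺ still has 5 valence electrons; N⁺ still has 4 valence electrons; Ca⁺ still has 1 valence electron; K⁺ is the bare [Ar] core.
Usually core removal costs more than valence removal, but here the competition is close: a tightly held n=2 valence electron can cost more to remove than an n=3 core electron, so the actual values have to decide it.
Valence configurations: P⁺ [Ne]3s²3p², O⁺ [He]2s²2p³, N⁺ [He]2s²2p², Ca⁺ [Ar]4s¹.
Tabulated IE_2 (kJ/mol): P 1907, O 3388, N 2856, Ca 1145, K 3052.
Putting it together, IE_2: Ca < P < N < K < O.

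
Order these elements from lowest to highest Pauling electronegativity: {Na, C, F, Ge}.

Smaller atoms with higher effective nuclear charge are more electronegative.
Neither a single period nor a single group — weigh both effects.
Ge > Na: period and group pull opposite ways; the across-period shift dominates (2.01 vs 0.93).
C > Ge: they share group 14; the group trend gives C the larger value.
F > C: F lies to the right of C in period 2, so the across-period effect alone puts F higher.
Tabulated electronegativity (Pauling): C 2.55, F 3.98, Na 0.93, Ge 2.01.
So from lowest to highest: Na < Ge < C < F.

Na, Ge, C, F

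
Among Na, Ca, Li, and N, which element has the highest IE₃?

Li

IE_3 is the cost of taking one more electron from the +2 cation: Na²⁺ is already 1 electron into the core; Ca²⁺ is the bare [Ar] core; Li²⁺ is already 1 electron into the core; N²⁺ still has 3 valence electrons.
Pulling an electron out of a noble-gas core costs far more than removing a remaining valence electron, so Ca, Na and Li sit at the high end of IE_3.
Approximate IE_3 values (kJ/mol): Na 6910, Ca 4912, Li 11815, N 4578.
Putting it together, IE_3: N < Ca < Na < Li.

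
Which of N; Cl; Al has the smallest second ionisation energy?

Al

After 1 electron has been removed, what remains? N⁺ still has 4 valence electrons; Cl⁺ still has 6 valence electrons; Al⁺ still has 2 valence electrons.
All are still removing valence electrons, so compare the +1 ions as you would atoms: IE_2 generally rises across a period (higher Z_eff) and falls down a group (larger shell), subject to the usual subshell exceptions.
Valence configurations: N⁺ [He]2s²2p², Cl⁺ [Ne]3s²3p⁴, Al⁺ [Ne]3s².
The numbers (kJ/mol): N 2856, Cl 2298, Al 1817.
Overall IE_2 order: Al < Cl < N.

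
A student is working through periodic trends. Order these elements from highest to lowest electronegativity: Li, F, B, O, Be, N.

F > O > N > B > Be > Li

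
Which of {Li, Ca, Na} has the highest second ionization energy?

Li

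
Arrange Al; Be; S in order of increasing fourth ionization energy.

S < Al < Be

The fourth ionization energy removes an electron from the +3 ion. For each element: Al³⁺ is the bare [Ne] core; Be³⁺ is already 1 electron into the core; S³⁺ still has 3 valence electrons.
Breaking into a closed-shell core is much more expensive than removing a leftover valence electron — Al and Be have the largest IE_4 here.
Tabulated IE_4 (kJ/mol): Al 11577, Be 21007, S 4556.
Putting it together, IE_4: S < Al < Be.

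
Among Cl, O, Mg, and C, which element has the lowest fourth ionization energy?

Cl

After 3 electrons have been removed, what remains? Cl³⁺ still has 4 valence electrons; O³⁺ still has 3 valence electrons; Mg³⁺ is already 1 electron into the core; C³⁺ still has 1 valence electron.
Core electrons are held far more tightly than valence electrons, so Mg tops the IE_4 order.
Valence configurations: Cl³⁺ [Ne]3s²3p², O³⁺ [He]2s²2p¹, C³⁺ [He]2s¹.
Tabulated IE_4 (kJ/mol): Cl 5159, O 7469, Mg 10543, C 6223.
Overall IE_4 order: Cl < C < O < Mg.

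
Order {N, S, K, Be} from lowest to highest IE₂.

Consider each +1 ion: N⁺ still has 4 valence electrons; S⁺ still has 5 valence electrons; K⁺ is the bare [Ar] core; Be⁺ still has 1 valence electron.
Breaking into a closed-shell core is much more expensive than removing a leftover valence electron — K has the largest IE_2 here.
Valence configurations: N⁺ [He]2s²2p², S⁺ [Ne]3s²3p³, Be⁺ [He]2s¹.
Approximate IE_2 values (kJ/mol): N 2856, S 2252, K 3052, Be 1757.
Putting it together, IE_2: Be < S < N < K.

Be, S, N, K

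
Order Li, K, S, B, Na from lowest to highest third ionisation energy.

S < B < K < Na < Li

Consider each +2 ion: Li²⁺ is already 1 electron into the core; K²⁺ is already 1 electron into the core; S²⁺ still has 4 valence electrons; B²⁺ still has 1 valence electron; Na²⁺ is already 1 electron into the core.
Breaking into a closed-shell core is much more expensive than removing a leftover valence electron — K, Na and Li have the largest IE_3 here.
Valence configurations: S²⁺ [Ne]3s²3p², B²⁺ [He]2s¹.
The numbers (kJ/mol): Li 11815, K 4420, S 3357, B 3660, Na 6910.
Hence IE_3: S < B < K < Na < Li.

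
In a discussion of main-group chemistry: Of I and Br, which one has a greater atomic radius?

Br is in period 4, group 17; I is in period 5, group 17.
Atomic radius shrinks across a period as nuclear charge pulls the same shell inward, and grows down a group as new shells are added.
All are in group 17, so atomic radius increases down the group.
So I has the greater atomic radius (I > Br).

I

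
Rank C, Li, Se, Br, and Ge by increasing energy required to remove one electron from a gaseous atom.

Li < Ge < Se < C < Br

Li is in period 2, group 1; C is in period 2, group 14; Ge is in period 4, group 14; Se is in period 4, group 16; Br is in period 4, group 17.
Removing the outermost electron gets harder across a period and easier down a group.
These span different periods and groups, so the two trends combine.
Ge > Li: the two effects oppose for this pair; the across-period effect wins (762 vs 520 kJ/mol).
Se > Ge: Se lies to the right of Ge in period 4, so the across-period effect alone puts Se higher.
C > Se: the two effects oppose for this pair; the down-group effect wins (1086 vs 941 kJ/mol).
Br > C: the two effects oppose for this pair; the across-period effect wins (1140 vs 1086 kJ/mol).
Tabulated first ionization energy (kJ/mol): Li 520, C 1086, Ge 762, Se 941, Br 1140.
So from lowest to highest: Li < Ge < Se < C < Br.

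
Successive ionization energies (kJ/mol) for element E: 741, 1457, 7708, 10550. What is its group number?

Group 2

Look for the largest jump between consecutive ionization energies: IE3/IE2 ≈ 5.3, far larger than any earlier ratio.
That jump marks the point where a core electron is being removed. So the atom has 2 valence electrons.
A main-group element with 2 valence electrons is in group 2.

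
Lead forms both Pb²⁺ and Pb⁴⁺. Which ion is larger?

Pb²⁺

Both ions have Z = 82 protons, but Pb⁴⁺ has lost more electrons, so its remaining electrons feel a larger effective nuclear charge per electron and are pulled in more tightly.
Higher positive charge → smaller ion, so Pb²⁺ > Pb⁴⁺.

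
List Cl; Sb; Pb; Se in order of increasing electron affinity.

Pb < Sb < Se < Cl

Electron affinity generally becomes more exothermic across a period toward the halogens and less exothermic down a group.
Here both period and group differ, so the two effects have to be weighed against each other.
Sb > Pb: both effects reinforce here, so Sb is clearly the higher of the two.
Se > Sb: relative to Sb, both the across-period and down-group shifts push Se's electron affinity up.
Cl > Se: relative to Se, both the across-period and down-group shifts push Cl's electron affinity up.
Tabulated electron affinity (kJ/mol): Cl 349, Se 195, Sb 103, Pb 35.
So from lowest to highest: Pb < Sb < Se < Cl.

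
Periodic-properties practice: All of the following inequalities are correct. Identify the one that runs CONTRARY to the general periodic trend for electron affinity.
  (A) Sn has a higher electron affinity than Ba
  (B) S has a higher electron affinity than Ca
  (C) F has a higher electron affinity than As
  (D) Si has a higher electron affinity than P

(D)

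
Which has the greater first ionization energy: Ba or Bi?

Bi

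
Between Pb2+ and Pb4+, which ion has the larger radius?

Both ions have Z = 82 protons, but Pb4+ has lost more electrons, so its remaining electrons feel a larger effective nuclear charge per electron and are pulled in more tightly.
Higher positive charge → smaller ion, so Pb2+ > Pb4+.

Pb2+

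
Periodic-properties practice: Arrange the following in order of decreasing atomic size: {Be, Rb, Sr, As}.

Rb, Sr, As, Be

Be is in period 2, group 2; As is in period 4, group 15; Rb is in period 5, group 1; Sr is in period 5, group 2.
Radius decreases left→right (rising Z_eff, same n) and increases top→bottom (higher n).
These span different periods and groups, so the two trends combine.
As > Be: the two effects oppose for this pair; the down-group effect wins (121 vs 102 pm).
Sr > As: both effects reinforce here, so Sr is clearly the larger of the two.
Rb > Sr: both are in period 5; the period trend gives Rb the larger value.
Tabulated atomic radius (pm): Be 102, As 121, Rb 210, Sr 185.
So from largest to smallest: Rb > Sr > As > Be.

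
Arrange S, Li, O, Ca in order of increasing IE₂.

IE_2 is the cost of taking one more electron from the +1 cation: S⁺ still has 5 valence electrons; Li⁺ is the bare [He] core; O⁺ still has 5 valence electrons; Ca⁺ still has 1 valence electron.
Pulling an electron out of a noble-gas core costs far more than removing a remaining valence electron, so Li sits at the high end of IE_2.
Valence configurations: S⁺ [Ne]3s²3p³, O⁺ [He]2s²2p³, Ca⁺ [Ar]4s¹.
Approximate IE_2 values (kJ/mol): S 2252, Li 7298, O 3388, Ca 1145.
Putting it together, IE_2: Ca < S < O < Li.

Ca < S < O < Li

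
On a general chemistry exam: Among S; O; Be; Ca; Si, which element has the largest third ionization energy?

After 2 electrons have been removed, what remains? S²⁺ still has 4 valence electrons; O²⁺ still has 4 valence electrons; Be²⁺ is the bare [He] core; Ca²⁺ is the bare [Ar] core; Si²⁺ still has 2 valence electrons.
Usually core removal costs more than valence removal, but here the competition is close: a tightly held n=2 valence electron can cost more to remove than an n=3 core electron, so the actual values have to decide it.
Valence configurations: S²⁺ [Ne]3s²3p², O²⁺ [He]2s²2p², Si²⁺ [Ne]3s².
Approximate IE_3 values (kJ/mol): S 3357, O 5300, Be 14849, Ca 4912, Si 3232.
Putting it together, IE_3: Si < S < Ca < O < Be.

Be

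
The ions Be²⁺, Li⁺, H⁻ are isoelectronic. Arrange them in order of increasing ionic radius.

Be²⁺ < Li⁺ < H⁻

All of these have 2 electrons, so size is governed by nuclear charge alone: the more protons, the stronger the pull on the same electron cloud, and the smaller the ion.
Nuclear charges: Be²⁺ (Z=4), Li⁺ (Z=3), H⁻ (Z=1).
Smallest to largest: Be²⁺ < Li⁺ < H⁻.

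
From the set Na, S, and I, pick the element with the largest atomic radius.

Na

Na is in period 3, group 1; S is in period 3, group 16; I is in period 5, group 17.
Atomic radius shrinks across a period as nuclear charge pulls the same shell inward, and grows down a group as new shells are added.
These span different periods and groups, so the two trends combine.
I > S: period and group pull opposite ways; the down-group shift dominates (133 vs 103 pm).
Na > I: the two effects oppose for this pair; the across-period effect wins (155 vs 133 pm).
For reference (pm): Na 155, S 103, I 133.
The largest atomic radius among these belongs to Na.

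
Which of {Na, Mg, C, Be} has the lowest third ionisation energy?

C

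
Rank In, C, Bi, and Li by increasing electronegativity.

Li is in period 2, group 1; C is in period 2, group 14; In is in period 5, group 13; Bi is in period 6, group 15.
EN rises left→right (higher Z_eff, smaller atoms) and falls top→bottom (larger, more shielded atoms).
Here both period and group differ, so the two effects have to be weighed against each other.
In > Li: period and group pull opposite ways; the across-period shift dominates (1.78 vs 0.98).
Bi > In: period and group pull opposite ways; the across-period shift dominates (2.02 vs 1.78).
C > Bi: the two effects oppose for this pair; the down-group effect wins (2.55 vs 2.02).
Tabulated electronegativity (Pauling): Li 0.98, C 2.55, In 1.78, Bi 2.02.
So from lowest to highest: Li < In < Bi < C.

Li < In < Bi < C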